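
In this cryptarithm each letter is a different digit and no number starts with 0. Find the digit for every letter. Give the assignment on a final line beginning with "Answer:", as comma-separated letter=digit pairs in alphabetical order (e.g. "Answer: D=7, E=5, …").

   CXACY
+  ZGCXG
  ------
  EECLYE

Step 1. [col 1: Y + G ≡ E (mod 10)] several values work for G in column 1 (Y + G ≡ E (mod 10), carry-in 0); try G=3, so G=3.
Step 2. [col 1: Y + G ≡ E (mod 10)] no forcing yet in column 1 (carry-in 0); Y=8 is free and consistent — try it. So Y=8.
Step 3. [col 1: Y + G ≡ E (mod 10)] from column 1 (Y=8, G=3, carry-in 0, digits 3,8 already taken and all letters distinct): E must equal 1. So E=1.
Step 4. [col 2: C + X ≡ Y (mod 10)] no forcing yet in column 2 (carry-in 1); C=5 is free and consistent — try it ⇒ C=5.
Step 5. [col 2: C + X ≡ Y (mod 10)] in column 2 we have C+X≡Y with carry-in 1; given C=5, Y=8 and digits 1,3,5,8 already taken and all letters distinct, that pins X to 2. So X=2.
Step 6. [col 3: A + C ≡ L (mod 10)] several values work for A in column 3 (A + C ≡ L (mod 10), carry-in 0); try A=4, so A=4.
Step 7. [col 3: A + C ≡ L (mod 10)] in column 3 we have A+C≡L with carry-in 0; given A=4, C=5 and digits 1,2,3,4,5,8 already taken and all letters distinct, that pins L to 9 ⇒ L=9.
Step 8. [col 5: C + Z ≡ E (mod 10)] column 5: given C=5, E=1, carry-in 0, and digits 1,2,3,4,5,8,9 already taken and all letters distinct, C+Z≡E (mod 10) forces Z=6, so Z=6.

Answer: A=4, C=5, E=1, G=3, L=9, X=2, Y=8, Z=6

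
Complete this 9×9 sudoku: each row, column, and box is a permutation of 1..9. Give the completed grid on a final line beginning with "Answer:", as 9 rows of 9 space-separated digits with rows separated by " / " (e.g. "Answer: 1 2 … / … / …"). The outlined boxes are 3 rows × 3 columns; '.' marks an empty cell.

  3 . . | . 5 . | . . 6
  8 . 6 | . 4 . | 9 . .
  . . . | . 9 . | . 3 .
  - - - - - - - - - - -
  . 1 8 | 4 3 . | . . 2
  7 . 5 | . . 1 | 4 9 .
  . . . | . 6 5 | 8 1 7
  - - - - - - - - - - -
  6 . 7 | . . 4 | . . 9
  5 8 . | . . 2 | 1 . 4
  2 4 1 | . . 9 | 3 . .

Step 1. [r1c4∈{1,2,7,8}] in row 1, 1 fits only at r1c4 ⇒ r1c4=1.
Step 2. [r1c8∈{2,4,7,8}] 4 has one home in col 8: r1c8 ⇒ r1c8=4.
Step 3. [r3c9∈{1,5,8}] box 3 places 8 nowhere but r3c9. So r3c9=8.
Step 4. [r9c9∈{5}] only 5 remains possible at r9c9, so r9c9=5.
Step 5. [r7c2∈{3}] only 3 remains possible at r7c2 ⇒ r7c2=3.
Step 6. [r6c4∈{2,9}] 9 has one home in col 4: r6c4 ⇒ r6c4=9.
Step 7. [r6c2∈{2}] r6c2's peers cover all but 2, so r6c2=2.
Step 8. [r8c5∈{7}] only 7 remains possible at r8c5, so r8c5=7.
Step 9. [r9c5∈{8}] r9c5's peers cover all but 8, so r9c5=8.
Step 10. [r7c7∈{2}] r7c7's peers cover all but 2. So r7c7=2.
Step 11. [r1c7∈{7}] r1c7 has the single candidate 7 ⇒ r1c7=7.
Step 12. [r3c7∈{5}] nothing but 5 survives at r3c7. So r3c7=5.
Step 13. [r8c8∈{6}] r8c8 has the single candidate 6 ⇒ r8c8=6.
Step 14. [r3c2∈{7}] nothing but 7 survives at r3c2 ⇒ r3c2=7.
Step 15. [r2c4∈{2,3,7}] in col 4, 7 fits only at r2c4. So r2c4=7.
Step 16. [r3c4∈{2,6}] box 2 places 2 nowhere but r3c4 ⇒ r3c4=2.
Step 17. [r6c1∈{4}] nothing but 4 survives at r6c1. So r6c1=4.
Step 18. [r1c2∈{9}] r1c2 is down to just 9 ⇒ r1c2=9.
Step 19. [r1c3∈{2}] r1c3's peers cover all but 2 ⇒ r1c3=2.
Step 20. [r3c1∈{1}] only 1 remains possible at r3c1, so r3c1=1.
Step 21. [r3c3∈{4}] r3c3 is down to just 4, so r3c3=4.
Step 22. [r1c6∈{8}] r1c6 has the single candidate 8. So r1c6=8.
Step 23. [r4c7∈{6}] r4c7 has the single candidate 6. So r4c7=6.
Step 24. [r8c4∈{3}] r8c4's peers cover all but 3, so r8c4=3.
Step 25. [r2c2∈{5}] r2c2 is down to just 5, so r2c2=5.
Step 26. [r5c4∈{8}] only 8 remains possible at r5c4. So r5c4=8.
Step 27. [r2c9∈{1}] r2c9 has the single candidate 1, so r2c9=1.
Step 28. [r5c5∈{2}] nothing but 2 survives at r5c5 ⇒ r5c5=2.
Step 29. [r5c2∈{6}] nothing but 6 survives at r5c2 ⇒ r5c2=6.
Step 30. [r2c6∈{3}] nothing but 3 survives at r2c6 ⇒ r2c6=3.
Step 31. [r3c6∈{6}] only 6 remains possible at r3c6. So r3c6=6.
Step 32. [r7c8∈{8}] r7c8's peers cover all but 8. So r7c8=8.
Step 33. [r7c5∈{1}] nothing but 1 survives at r7c5, so r7c5=1.
Step 34. [r9c8∈{7}] r9c8's peers cover all but 7, so r9c8=7.
Step 35. [r8c3∈{9}] r8c3 is down to just 9. So r8c3=9.
Step 36. [r9c4∈{6}] nothing but 6 survives at r9c4 ⇒ r9c4=6.
Step 37. [r6c3∈{3}] r6c3 has the single candidate 3. So r6c3=3.
Step 38. [r4c6∈{7}] r4c6 has the single candidate 7. So r4c6=7.
Step 39. [r4c8∈{5}] only 5 remains possible at r4c8 ⇒ r4c8=5.
Step 40. [r5c9∈{3}] r5c9's peers cover all but 3. So r5c9=3.
Step 41. [r2c8∈{2}] r2c8's peers cover all but 2. So r2c8=2.
Step 42. [r7c4∈{5}] r7c4 is down to just 5, so r7c4=5.
Step 43. [r4c1∈{9}] nothing but 9 survives at r4c1, so r4c1=9.

Answer: 3 9 2 1 5 8 7 4 6 / 8 5 6 7 4 3 9 2 1 / 1 7 4 2 9 6 5 3 8 / 9 1 8 4 3 7 6 5 2 / 7 6 5 8 2 1 4 9 3 / 4 2 3 9 6 5 8 1 7 / 6 3 7 5 1 4 2 8 9 / 5 8 9 3 7 2 1 6 4 / 2 4 1 6 8 9 3 7 5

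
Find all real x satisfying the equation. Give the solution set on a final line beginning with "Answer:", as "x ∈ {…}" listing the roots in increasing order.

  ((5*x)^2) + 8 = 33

Step 1. [((5*x)^2) + 8 = 33] +8 is outermost — subtract 8 both sides ⇒ sub: (5*x)^2 = 25.
Step 2. [(5*x)^2 = 25] √ both sides: 25 ≥ 0 gives two branches. So sqrt: 5*x = 5 or -5.
Step 3. [5*x = 5 or -5] divide by the outer 5 ⇒ div: x = 1 or -1.

Answer: x ∈ {-1, 1}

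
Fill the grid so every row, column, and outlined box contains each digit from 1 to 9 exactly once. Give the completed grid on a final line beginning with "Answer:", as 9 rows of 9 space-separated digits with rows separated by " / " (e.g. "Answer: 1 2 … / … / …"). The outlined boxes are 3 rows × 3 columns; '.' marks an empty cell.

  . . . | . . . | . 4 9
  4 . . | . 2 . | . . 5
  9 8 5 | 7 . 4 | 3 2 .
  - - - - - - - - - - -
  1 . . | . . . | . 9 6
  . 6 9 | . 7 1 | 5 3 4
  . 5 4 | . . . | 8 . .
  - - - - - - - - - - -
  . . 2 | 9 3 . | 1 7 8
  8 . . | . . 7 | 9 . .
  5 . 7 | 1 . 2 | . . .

Step 1. [r3c5∈{1,6}] 6 has one home in row 3: r3c5, so r3c5=6.
Step 2. [r5c4∈{2,8}] row 5 places 8 nowhere but r5c4, so r5c4=8.
Step 3. [r2c4∈{3}] r2c4 has the single candidate 3. So r2c4=3.
Step 4. [r7c6∈{5,6}] across row 7, 5 lands solely at r7c6, so r7c6=5.
Step 5. [r1c5∈{1,5,8}] r1c5 is the only open cell in col 5 admitting 1, so r1c5=1.
Step 6. [r6c9∈{1,2,7}] r6c9 is the only open cell in col 9 admitting 7 ⇒ r6c9=7.
Step 7. [r1c1∈{2,3,6,7}] across col 1, 7 lands solely at r1c1, so r1c1=7.
Step 8. [r8c4∈{4,6}] r8c4 is the only open cell in box 8 admitting 6 ⇒ r8c4=6.
Step 9. [r1c7∈{6}] r1c7's peers cover all but 6, so r1c7=6.
Step 10. [r6c1∈{2,3}] 3 has one home in col 1: r6c1, so r6c1=3.
Step 11. [r8c5∈{4}] r8c5 is down to just 4. So r8c5=4.
Step 12. [r2c2∈{1}] r2c2's peers cover all but 1 ⇒ r2c2=1.
Step 13. [r8c2∈{3}] only 3 remains possible at r8c2 ⇒ r8c2=3.
Step 14. [r4c7∈{2}] nothing but 2 survives at r4c7, so r4c7=2.
Step 15. [r2c6∈{8,9}] in row 2, 9 fits only at r2c6 ⇒ r2c6=9.
Step 16. [r9c7∈{4}] r9c7 has the single candidate 4, so r9c7=4.
Step 17. [r1c4∈{5}] r1c4 has the single candidate 5, so r1c4=5.
Step 18. [r9c2∈{9}] only 9 remains possible at r9c2. So r9c2=9.
Step 19. [r1c2∈{2}] r1c2's peers cover all but 2. So r1c2=2.
Step 20. [r7c1∈{6}] r7c1 has the single candidate 6, so r7c1=6.
Step 21. [r9c5∈{8}] r9c5 has the single candidate 8 ⇒ r9c5=8.
Step 22. [r6c5∈{9}] only 9 remains possible at r6c5 ⇒ r6c5=9.
Step 23. [r6c8∈{1}] only 1 remains possible at r6c8. So r6c8=1.
Step 24. [r6c6∈{6}] only 6 remains possible at r6c6 ⇒ r6c6=6.
Step 25. [r5c1∈{2}] nothing but 2 survives at r5c1 ⇒ r5c1=2.
Step 26. [r9c8∈{6}] nothing but 6 survives at r9c8, so r9c8=6.
Step 27. [r2c7∈{7}] only 7 remains possible at r2c7 ⇒ r2c7=7.
Step 28. [r1c3∈{3}] nothing but 3 survives at r1c3, so r1c3=3.
Step 29. [r3c9∈{1}] r3c9 is down to just 1 ⇒ r3c9=1.
Step 30. [r8c9∈{2}] nothing but 2 survives at r8c9. So r8c9=2.
Step 31. [r2c3∈{6}] r2c3's peers cover all but 6. So r2c3=6.
Step 32. [r4c2∈{7}] r4c2's peers cover all but 7 ⇒ r4c2=7.
Step 33. [r1c6∈{8}] only 8 remains possible at r1c6. So r1c6=8.
Step 34. [r4c3∈{8}] nothing but 8 survives at r4c3 ⇒ r4c3=8.
Step 35. [r4c5∈{5}] r4c5 has the single candidate 5 ⇒ r4c5=5.
Step 36. [r4c6∈{3}] r4c6's peers cover all but 3, so r4c6=3.
Step 37. [r7c2∈{4}] r7c2 is down to just 4. So r7c2=4.
Step 38. [r8c3∈{1}] r8c3 has the single candidate 1 ⇒ r8c3=1.
Step 39. [r8c8∈{5}] r8c8 is down to just 5. So r8c8=5.
Step 40. [r9c9∈{3}] r9c9 has the single candidate 3 ⇒ r9c9=3.
Step 41. [r2c8∈{8}] nothing but 8 survives at r2c8, so r2c8=8.
Step 42. [r6c4∈{2}] only 2 remains possible at r6c4 ⇒ r6c4=2.
Step 43. [r4c4∈{4}] r4c4 is down to just 4 ⇒ r4c4=4.

Answer: 7 2 3 5 1 8 6 4 9 / 4 1 6 3 2 9 7 8 5 / 9 8 5 7 6 4 3 2 1 / 1 7 8 4 5 3 2 9 6 / 2 6 9 8 7 1 5 3 4 / 3 5 4 2 9 6 8 1 7 / 6 4 2 9 3 5 1 7 8 / 8 3 1 6 4 7 9 5 2 / 5 9 7 1 8 2 4 6 3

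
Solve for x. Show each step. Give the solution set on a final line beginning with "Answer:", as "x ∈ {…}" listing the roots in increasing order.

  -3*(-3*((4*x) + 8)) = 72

Step 1. [-3*(-3*((4*x) + 8)) = 72] -3·(inner) — divide through by -3 ⇒ div: -3*((4*x) + 8) = -24.
Step 2. [-3*((4*x) + 8) = -24] -3 out front; divide by -3, so div: (4*x) + 8 = 8.
Step 3. [(4*x) + 8 = 8] 4 | LHS and 4 | 8: pull 4 out ⇒ factor: x + 2 = 2.
Step 4. [x + 2 = 2] +2 is outermost — subtract 2 both sides. So sub: x = 0.

Answer: x ∈ {0}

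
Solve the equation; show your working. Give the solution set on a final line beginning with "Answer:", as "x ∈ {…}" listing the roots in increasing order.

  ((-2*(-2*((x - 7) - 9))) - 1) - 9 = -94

Step 1. [((-2*(-2*((x - 7) - 9))) - 1) - 9 = -94] add 9: x sits inside (… - 9), so sub: (-2*(-2*((x - 7) - 9))) - 1 = -85.
Step 2. [(-2*(-2*((x - 7) - 9))) - 1 = -85] add 1: x sits inside (… - 1). So sub: -2*(-2*((x - 7) - 9)) = -84.
Step 3. [-2*(-2*((x - 7) - 9)) = -84] LHS = -2·(…); ÷-2 both sides ⇒ div: -2*((x - 7) - 9) = 42.
Step 4. [-2*((x - 7) - 9) = 42] leading coefficient -2: divide by -2, so div: (x - 7) - 9 = -21.
Step 5. [(x - 7) - 9 = -21] the outer -9 inverts by adding 9. So sub: x - 7 = -12.
Step 6. [x - 7 = -12] the outer -7 inverts by adding 7 ⇒ sub: x = -5.

Answer: x ∈ {-5}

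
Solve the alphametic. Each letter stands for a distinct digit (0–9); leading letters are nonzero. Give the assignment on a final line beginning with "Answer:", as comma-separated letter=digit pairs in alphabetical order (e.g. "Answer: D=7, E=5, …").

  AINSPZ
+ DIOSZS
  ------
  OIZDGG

Step 1. [col 1: Z + S ≡ G (mod 10)] G=0 is one option consistent with column 1 (Z + S ≡ G (mod 10), carry-in 0) — take it, so G=0.
Step 2. [col 1: Z + S ≡ G (mod 10)] S=7 is one option consistent with column 1 (Z + S ≡ G (mod 10), carry-in 0) — take it. So S=7.
Step 3. [col 1: Z + S ≡ G (mod 10)] from column 1 (S=7, G=0, carry-in 0, digits 0,7 already taken and all letters distinct): Z must equal 3 ⇒ Z=3.
Step 4. [col 2: P + Z ≡ G (mod 10)] column 2: given Z=3, G=0, carry-in 1, and digits 0,3,7 already taken and all letters distinct, P+Z≡G (mod 10) forces P=6 ⇒ P=6.
Step 5. [col 3: S + S ≡ D (mod 10)] column 3: given S=7, carry-in 1, and digits 0,3,6,7 already taken and all letters distinct, S+S≡D (mod 10) forces D=5, so D=5.
Step 6. [col 4: N + O ≡ Z (mod 10)] several values work for O in column 4 (N + O ≡ Z (mod 10), carry-in 1); try O=8 ⇒ O=8.
Step 7. [col 4: N + O ≡ Z (mod 10)] from column 4 (O=8, Z=3, carry-in 1, digits 0,3,5,6,7,8 already taken and all letters distinct): N must equal 4 ⇒ N=4.
Step 8. [col 5: I + I ≡ I (mod 10)] column 5: given nothing yet, carry-in 1, and digits 0,3,4,5,6,7,8 already taken and all letters distinct, I+I≡I (mod 10) forces I=9 ⇒ I=9.
Step 9. [col 6: A + D ≡ O (mod 10)] in column 6 we have A+D≡O with carry-in 1; given D=5, O=8 and digits 0,3,4,5,6,7,8,9 already taken and all letters distinct, that pins A to 2, so A=2.

Answer: A=2, D=5, G=0, I=9, N=4, O=8, P=6, S=7, Z=3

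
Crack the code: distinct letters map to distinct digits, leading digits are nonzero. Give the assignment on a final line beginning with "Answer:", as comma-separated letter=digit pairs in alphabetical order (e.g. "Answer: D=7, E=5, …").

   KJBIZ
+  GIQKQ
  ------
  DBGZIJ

Step 1. [col 1: Z + Q ≡ J (mod 10)] no forcing yet in column 1 (carry-in 0); Z=4 is free and consistent — try it ⇒ Z=4.
Step 2. [col 1: Z + Q ≡ J (mod 10)] J=2 is one option consistent with column 1 (Z + Q ≡ J (mod 10), carry-in 0) — take it. So J=2.
Step 3. [D] adding two 5-digit numbers gives at most 5+1 digits, and here it does — D is that final carry and must be 1 ⇒ D=1.
Step 4. [col 1: Z + Q ≡ J (mod 10)] column 1 reads Z+Q+carry(0)=J with Z=4, J=2; with digits 1,2,4 already taken and all letters distinct, the only value for Q is 8 ⇒ Q=8.
Step 5. [col 2: I + K ≡ I (mod 10)] column 2 reads I+K+carry(1)=I with nothing yet; with digits 1,2,4,8 already taken and all letters distinct, the only value for K is 9 ⇒ K=9.
Step 6. [col 2: I + K ≡ I (mod 10)] column 2 (I + K ≡ I (mod 10), carry-in 1) doesn't pin I yet; pick I=3 and continue, so I=3.
Step 7. [col 3: B + Q ≡ Z (mod 10)] column 3 reads B+Q+carry(1)=Z with Q=8, Z=4; with digits 1,2,3,4,8,9 already taken and all letters distinct, the only value for B is 5, so B=5.
Step 8. [col 4: J + I ≡ G (mod 10)] from column 4 (J=2, I=3, carry-in 1, digits 1,2,3,4,5,8,9 already taken and all letters distinct): G must equal 6, so G=6.

Answer: B=5, D=1, G=6, I=3, J=2, K=9, Q=8, Z=4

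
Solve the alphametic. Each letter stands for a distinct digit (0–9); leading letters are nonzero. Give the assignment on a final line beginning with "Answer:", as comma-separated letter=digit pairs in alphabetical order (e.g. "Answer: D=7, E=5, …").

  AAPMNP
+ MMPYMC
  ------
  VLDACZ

Step 1. [col 1: P + C ≡ Z (mod 10)] several values work for P in column 1 (P + C ≡ Z (mod 10), carry-in 0); try P=7, so P=7.
Step 2. [col 1: P + C ≡ Z (mod 10)] several values work for Z in column 1 (P + C ≡ Z (mod 10), carry-in 0); try Z=8, so Z=8.
Step 3. [col 1: P + C ≡ Z (mod 10)] from column 1 (P=7, Z=8, carry-in 0, digits 7,8 already taken and all letters distinct): C must equal 1. So C=1.
Step 4. [col 2: N + M ≡ C (mod 10)] no forcing yet in column 2 (carry-in 0); M=2 is free and consistent — try it, so M=2.
Step 5. [col 2: N + M ≡ C (mod 10)] column 2: given M=2, C=1, carry-in 0, and digits 1,2,7,8 already taken and all letters distinct, N+M≡C (mod 10) forces N=9 ⇒ N=9.
Step 6. [col 3: M + Y ≡ A (mod 10)] Y=0 is one option consistent with column 3 (M + Y ≡ A (mod 10), carry-in 1) — take it. So Y=0.
Step 7. [col 3: M + Y ≡ A (mod 10)] column 3: given M=2, Y=0, carry-in 1, and digits 0,1,2,7,8,9 already taken and all letters distinct, M+Y≡A (mod 10) forces A=3. So A=3.
Step 8. [col 4: P + P ≡ D (mod 10)] column 4: given P=7, carry-in 0, and digits 0,1,2,3,7,8,9 already taken and all letters distinct, P+P≡D (mod 10) forces D=4. So D=4.
Step 9. [col 5: A + M ≡ L (mod 10)] from column 5 (A=3, M=2, carry-in 1, digits 0,1,2,3,4,7,8,9 already taken and all letters distinct): L must equal 6. So L=6.
Step 10. [col 6: A + M ≡ V (mod 10)] column 6: given A=3, M=2, carry-in 0, and digits 0,1,2,3,4,6,7,8,9 already taken and all letters distinct, A+M≡V (mod 10) forces V=5 ⇒ V=5.

Answer: A=3, C=1, D=4, L=6, M=2, N=9, P=7, V=5, Y=0, Z=8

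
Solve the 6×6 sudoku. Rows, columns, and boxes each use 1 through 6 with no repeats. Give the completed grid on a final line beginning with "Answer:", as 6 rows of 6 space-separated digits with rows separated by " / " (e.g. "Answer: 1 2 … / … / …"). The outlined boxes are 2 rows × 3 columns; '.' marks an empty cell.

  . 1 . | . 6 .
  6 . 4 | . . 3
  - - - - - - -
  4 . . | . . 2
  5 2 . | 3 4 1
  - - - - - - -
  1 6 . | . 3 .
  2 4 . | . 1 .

Step 1. [r5c4∈{2,4,5}] across row 5, 2 lands solely at r5c4 ⇒ r5c4=2.
Step 2. [r2c2∈{5}] r2c2 is down to just 5 ⇒ r2c2=5.
Step 3. [r3c4∈{5,6}] 6 has one home in box 4: r3c4. So r3c4=6.
Step 4. [r6c4∈{5}] only 5 remains possible at r6c4, so r6c4=5.
Step 5. [r6c3∈{3}] r6c3 has the single candidate 3. So r6c3=3.
Step 6. [r5c6∈{4}] nothing but 4 survives at r5c6 ⇒ r5c6=4.
Step 7. [r1c1∈{3}] r1c1 is down to just 3. So r1c1=3.
Step 8. [r2c5∈{2}] r2c5 is down to just 2 ⇒ r2c5=2.
Step 9. [r3c5∈{5}] r3c5 has the single candidate 5, so r3c5=5.
Step 10. [r1c3∈{2}] r1c3's peers cover all but 2, so r1c3=2.
Step 11. [r6c6∈{6}] r6c6 has the single candidate 6 ⇒ r6c6=6.
Step 12. [r2c4∈{1}] only 1 remains possible at r2c4 ⇒ r2c4=1.
Step 13. [r5c3∈{5}] nothing but 5 survives at r5c3, so r5c3=5.
Step 14. [r1c4∈{4}] r1c4 is down to just 4, so r1c4=4.
Step 15. [r3c3∈{1}] only 1 remains possible at r3c3. So r3c3=1.
Step 16. [r3c2∈{3}] r3c2 has the single candidate 3 ⇒ r3c2=3.
Step 17. [r1c6∈{5}] r1c6's peers cover all but 5 ⇒ r1c6=5.
Step 18. [r4c3∈{6}] only 6 remains possible at r4c3, so r4c3=6.

Answer: 3 1 2 4 6 5 / 6 5 4 1 2 3 / 4 3 1 6 5 2 / 5 2 6 3 4 1 / 1 6 5 2 3 4 / 2 4 3 5 1 6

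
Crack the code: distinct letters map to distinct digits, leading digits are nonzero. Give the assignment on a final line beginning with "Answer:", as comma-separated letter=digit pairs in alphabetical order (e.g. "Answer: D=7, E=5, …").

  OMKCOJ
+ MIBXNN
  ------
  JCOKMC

Step 1. [col 1: J + N ≡ C (mod 10)] no forcing yet in column 1 (carry-in 0); C=3 is free and consistent — try it, so C=3.
Step 2. [col 1: J + N ≡ C (mod 10)] several values work for N in column 1 (J + N ≡ C (mod 10), carry-in 0); try N=7. So N=7.
Step 3. [col 1: J + N ≡ C (mod 10)] in column 1 we have J+N≡C with carry-in 0; given N=7, C=3 and digits 3,7 already taken and all letters distinct, that pins J to 6. So J=6.
Step 4. [col 2: O + N ≡ M (mod 10)] O=4 is one option consistent with column 2 (O + N ≡ M (mod 10), carry-in 1) — take it ⇒ O=4.
Step 5. [col 2: O + N ≡ M (mod 10)] column 2: given O=4, N=7, carry-in 1, and digits 3,4,6,7 already taken and all letters distinct, O+N≡M (mod 10) forces M=2 ⇒ M=2.
Step 6. [col 3: C + X ≡ K (mod 10)] K=5 is one option consistent with column 3 (C + X ≡ K (mod 10), carry-in 1) — take it. So K=5.
Step 7. [col 3: C + X ≡ K (mod 10)] in column 3 we have C+X≡K with carry-in 1; given C=3, K=5 and digits 2,3,4,5,6,7 already taken and all letters distinct, that pins X to 1 ⇒ X=1.
Step 8. [col 4: K + B ≡ O (mod 10)] column 4 reads K+B+carry(0)=O with K=5, O=4; with digits 1,2,3,4,5,6,7 already taken and all letters distinct, the only value for B is 9. So B=9.
Step 9. [col 5: M + I ≡ C (mod 10)] column 5: given M=2, C=3, carry-in 1, and digits 1,2,3,4,5,6,7,9 already taken and all letters distinct, M+I≡C (mod 10) forces I=0, so I=0.

Answer: B=9, C=3, I=0, J=6, K=5, M=2, N=7, O=4, X=1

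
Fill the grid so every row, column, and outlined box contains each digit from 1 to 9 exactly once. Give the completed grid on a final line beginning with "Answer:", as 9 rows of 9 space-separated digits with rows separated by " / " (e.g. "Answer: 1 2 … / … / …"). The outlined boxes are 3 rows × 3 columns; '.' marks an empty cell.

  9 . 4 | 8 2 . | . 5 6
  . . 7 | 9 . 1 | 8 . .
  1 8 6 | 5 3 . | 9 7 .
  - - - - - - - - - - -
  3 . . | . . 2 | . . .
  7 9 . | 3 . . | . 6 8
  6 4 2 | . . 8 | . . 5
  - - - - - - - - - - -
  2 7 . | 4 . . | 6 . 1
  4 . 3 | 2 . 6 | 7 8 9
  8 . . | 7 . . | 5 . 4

Step 1. [r6c4∈{1}] only 1 remains possible at r6c4. So r6c4=1.
Step 2. [r4c8∈{1,4,9}] 1 has one home in col 8: r4c8. So r4c8=1.
Step 3. [r4c5∈{4,5,6,7,9}] r4c5 is the only open cell in row 4 admitting 9. So r4c5=9.
Step 4. [r2c2∈{2,3,5}] r2c2 is the only open cell in col 2 admitting 2 ⇒ r2c2=2.
Step 5. [r7c8∈{3}] r7c8 is down to just 3. So r7c8=3.
Step 6. [r4c2∈{5}] r4c2 has the single candidate 5, so r4c2=5.
Step 7. [r8c5∈{1,5}] in row 8, 5 fits only at r8c5 ⇒ r8c5=5.
Step 8. [r5c5∈{4}] r5c5 has the single candidate 4. So r5c5=4.
Step 9. [r8c2∈{1}] r8c2 is down to just 1. So r8c2=1.
Step 10. [r7c6∈{9}] r7c6 is down to just 9, so r7c6=9.
Step 11. [r6c7∈{3}] r6c7's peers cover all but 3 ⇒ r6c7=3.
Step 12. [r9c8∈{2}] r9c8 is down to just 2. So r9c8=2.
Step 13. [r9c2∈{6}] only 6 remains possible at r9c2. So r9c2=6.
Step 14. [r9c5∈{1}] only 1 remains possible at r9c5 ⇒ r9c5=1.
Step 15. [r3c9∈{2}] r3c9 has the single candidate 2, so r3c9=2.
Step 16. [r2c1∈{5}] r2c1 is down to just 5 ⇒ r2c1=5.
Step 17. [r2c5∈{6}] r2c5 is down to just 6 ⇒ r2c5=6.
Step 18. [r4c9∈{7}] only 7 remains possible at r4c9, so r4c9=7.
Step 19. [r1c7∈{1}] r1c7 is down to just 1. So r1c7=1.
Step 20. [r5c3∈{1}] r5c3 has the single candidate 1 ⇒ r5c3=1.
Step 21. [r4c4∈{6}] only 6 remains possible at r4c4. So r4c4=6.
Step 22. [r7c5∈{8}] r7c5's peers cover all but 8 ⇒ r7c5=8.
Step 23. [r6c8∈{9}] nothing but 9 survives at r6c8, so r6c8=9.
Step 24. [r5c6∈{5}] nothing but 5 survives at r5c6 ⇒ r5c6=5.
Step 25. [r5c7∈{2}] r5c7 has the single candidate 2. So r5c7=2.
Step 26. [r6c5∈{7}] r6c5's peers cover all but 7. So r6c5=7.
Step 27. [r9c3∈{9}] nothing but 9 survives at r9c3 ⇒ r9c3=9.
Step 28. [r7c3∈{5}] r7c3 is down to just 5 ⇒ r7c3=5.
Step 29. [r4c3∈{8}] r4c3 is down to just 8, so r4c3=8.
Step 30. [r9c6∈{3}] r9c6 has the single candidate 3 ⇒ r9c6=3.
Step 31. [r2c8∈{4}] r2c8 is down to just 4. So r2c8=4.
Step 32. [r1c6∈{7}] nothing but 7 survives at r1c6. So r1c6=7.
Step 33. [r1c2∈{3}] only 3 remains possible at r1c2. So r1c2=3.
Step 34. [r3c6∈{4}] only 4 remains possible at r3c6. So r3c6=4.
Step 35. [r4c7∈{4}] r4c7's peers cover all but 4 ⇒ r4c7=4.
Step 36. [r2c9∈{3}] nothing but 3 survives at r2c9 ⇒ r2c9=3.

Answer: 9 3 4 8 2 7 1 5 6 / 5 2 7 9 6 1 8 4 3 / 1 8 6 5 3 4 9 7 2 / 3 5 8 6 9 2 4 1 7 / 7 9 1 3 4 5 2 6 8 / 6 4 2 1 7 8 3 9 5 / 2 7 5 4 8 9 6 3 1 / 4 1 3 2 5 6 7 8 9 / 8 6 9 7 1 3 5 2 4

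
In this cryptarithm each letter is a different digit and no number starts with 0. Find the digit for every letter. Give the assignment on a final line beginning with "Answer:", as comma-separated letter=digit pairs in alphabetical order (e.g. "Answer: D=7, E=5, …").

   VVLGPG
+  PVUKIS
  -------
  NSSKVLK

Step 1. [col 1: G + S ≡ K (mod 10)] several values work for G in column 1 (G + S ≡ K (mod 10), carry-in 0); try G=7. So G=7.
Step 2. [col 1: G + S ≡ K (mod 10)] several values work for K in column 1 (G + S ≡ K (mod 10), carry-in 0); try K=9, so K=9.
Step 3. [N] adding two 6-digit numbers gives at most 6+1 digits, and here it does — N is that final carry and must be 1 ⇒ N=1.
Step 4. [col 1: G + S ≡ K (mod 10)] column 1 reads G+S+carry(0)=K with G=7, K=9; with digits 1,7,9 already taken and all letters distinct, the only value for S is 2. So S=2.
Step 5. [col 2: P + I ≡ L (mod 10)] L=8 is one option consistent with column 2 (P + I ≡ L (mod 10), carry-in 0) — take it. So L=8.
Step 6. [col 2: P + I ≡ L (mod 10)] no forcing yet in column 2 (carry-in 0); I=3 is free and consistent — try it, so I=3.
Step 7. [col 2: P + I ≡ L (mod 10)] in column 2 we have P+I≡L with carry-in 0; given I=3, L=8 and digits 1,2,3,7,8,9 already taken and all letters distinct, that pins P to 5 ⇒ P=5.
Step 8. [col 3: G + K ≡ V (mod 10)] column 3 reads G+K+carry(0)=V with G=7, K=9; with digits 1,2,3,5,7,8,9 already taken and all letters distinct, the only value for V is 6, so V=6.
Step 9. [col 4: L + U ≡ K (mod 10)] column 4: given L=8, K=9, carry-in 1, and digits 1,2,3,5,6,7,8,9 already taken and all letters distinct, L+U≡K (mod 10) forces U=0 ⇒ U=0.

Answer: G=7, I=3, K=9, L=8, N=1, P=5, S=2, U=0, V=6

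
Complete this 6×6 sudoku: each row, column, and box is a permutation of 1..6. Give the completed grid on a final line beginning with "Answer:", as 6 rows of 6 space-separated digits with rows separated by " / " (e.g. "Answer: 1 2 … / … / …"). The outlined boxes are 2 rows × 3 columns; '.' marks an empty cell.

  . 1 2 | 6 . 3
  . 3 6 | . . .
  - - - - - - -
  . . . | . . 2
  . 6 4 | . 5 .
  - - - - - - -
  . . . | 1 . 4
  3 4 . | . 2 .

Step 1. [r3c5∈{1,3,4,6}] 6 has one home in row 3: r3c5, so r3c5=6.
Step 2. [r5c3∈{5}] r5c3 is down to just 5, so r5c3=5.
Step 3. [r1c5∈{4}] only 4 remains possible at r1c5. So r1c5=4.
Step 4. [r4c1∈{1,2}] in row 4, 2 fits only at r4c1, so r4c1=2.
Step 5. [r3c3∈{1,3}] r3c3 is the only open cell in col 3 admitting 3, so r3c3=3.
Step 6. [r6c4∈{5}] r6c4's peers cover all but 5. So r6c4=5.
Step 7. [r2c6∈{1,5}] in col 6, 5 fits only at r2c6. So r2c6=5.
Step 8. [r3c2∈{5}] r3c2 is down to just 5 ⇒ r3c2=5.
Step 9. [r5c5∈{3}] r5c5 is down to just 3, so r5c5=3.
Step 10. [r3c4∈{4}] nothing but 4 survives at r3c4 ⇒ r3c4=4.
Step 11. [r1c1∈{5}] r1c1's peers cover all but 5 ⇒ r1c1=5.
Step 12. [r5c2∈{2}] r5c2 has the single candidate 2. So r5c2=2.
Step 13. [r6c6∈{6}] r6c6's peers cover all but 6. So r6c6=6.
Step 14. [r4c4∈{3}] nothing but 3 survives at r4c4. So r4c4=3.
Step 15. [r2c5∈{1}] nothing but 1 survives at r2c5 ⇒ r2c5=1.
Step 16. [r6c3∈{1}] r6c3 is down to just 1, so r6c3=1.
Step 17. [r4c6∈{1}] r4c6 is down to just 1, so r4c6=1.
Step 18. [r2c4∈{2}] r2c4's peers cover all but 2 ⇒ r2c4=2.
Step 19. [r2c1∈{4}] r2c1 has the single candidate 4 ⇒ r2c1=4.
Step 20. [r3c1∈{1}] nothing but 1 survives at r3c1, so r3c1=1.
Step 21. [r5c1∈{6}] only 6 remains possible at r5c1, so r5c1=6.

Answer: 5 1 2 6 4 3 / 4 3 6 2 1 5 / 1 5 3 4 6 2 / 2 6 4 3 5 1 / 6 2 5 1 3 4 / 3 4 1 5 2 6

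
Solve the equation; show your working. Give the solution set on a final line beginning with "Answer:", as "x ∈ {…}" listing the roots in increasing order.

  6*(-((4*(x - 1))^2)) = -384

Step 1. [6*(-((4*(x - 1))^2)) = -384] leading coefficient 6: divide by 6 ⇒ div: -((4*(x - 1))^2) = -64.
Step 2. [-((4*(x - 1))^2) = -64] flip signs both sides ⇒ neg: (4*(x - 1))^2 = 64.
Step 3. [(4*(x - 1))^2 = 64] LHS squared, RHS 64 ≥ 0: apply √ (±) ⇒ sqrt: 4*(x - 1) = 8 or -8.
Step 4. [4*(x - 1) = 8 or -8] leading coefficient 4: divide by 4. So div: x - 1 = 2 or -2.
Step 5. [x - 1 = 2 or -2] -1 is outermost — add 1 both sides ⇒ sub: x = 3 or -1.

Answer: x ∈ {-1, 3}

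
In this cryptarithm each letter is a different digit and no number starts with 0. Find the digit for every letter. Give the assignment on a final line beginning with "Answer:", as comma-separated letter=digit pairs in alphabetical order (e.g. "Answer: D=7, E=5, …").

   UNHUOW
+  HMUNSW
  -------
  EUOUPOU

Step 1. [col 1: W + W ≡ U (mod 10)] no forcing yet in column 1 (carry-in 0); W=4 is free and consistent — try it ⇒ W=4.
Step 2. [E] E is the leading digit of a 7-digit sum of two 6-digit numbers; the final carry is exactly 1 ⇒ E=1.
Step 3. [col 1: W + W ≡ U (mod 10)] from column 1 (W=4, carry-in 0, digits 1,4 already taken and all letters distinct): U must equal 8, so U=8.
Step 4. [col 2: O + S ≡ O (mod 10)] column 2: given nothing yet, carry-in 0, and digits 1,4,8 already taken and all letters distinct, O+S≡O (mod 10) forces S=0, so S=0.
Step 5. [col 2: O + S ≡ O (mod 10)] several values work for O in column 2 (O + S ≡ O (mod 10), carry-in 0); try O=2. So O=2.
Step 6. [col 3: U + N ≡ P (mod 10)] column 3 (U + N ≡ P (mod 10), carry-in 0) doesn't pin N yet; pick N=5 and continue, so N=5.
Step 7. [col 3: U + N ≡ P (mod 10)] column 3 reads U+N+carry(0)=P with U=8, N=5; with digits 0,1,2,4,5,8 already taken and all letters distinct, the only value for P is 3. So P=3.
Step 8. [col 4: H + U ≡ U (mod 10)] from column 4 (U=8, carry-in 1, digits 0,1,2,3,4,5,8 already taken and all letters distinct): H must equal 9, so H=9.
Step 9. [col 5: N + M ≡ O (mod 10)] column 5 reads N+M+carry(1)=O with N=5, O=2; with digits 0,1,2,3,4,5,8,9 already taken and all letters distinct, the only value for M is 6. So M=6.

Answer: E=1, H=9, M=6, N=5, O=2, P=3, S=0, U=8, W=4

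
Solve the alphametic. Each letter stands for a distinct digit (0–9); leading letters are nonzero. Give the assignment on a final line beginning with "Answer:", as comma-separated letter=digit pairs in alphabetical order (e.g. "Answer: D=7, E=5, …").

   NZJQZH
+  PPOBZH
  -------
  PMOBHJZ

Step 1. [P] the sum has 7 digits but both addends have 6; that extra leading digit P is the final carry, namely 1 ⇒ P=1.
Step 2. [col 1: H + H ≡ Z (mod 10)] column 1 (H + H ≡ Z (mod 10), carry-in 0) doesn't pin Z yet; pick Z=4 and continue ⇒ Z=4.
Step 3. [col 1: H + H ≡ Z (mod 10)] H=2 is one option consistent with column 1 (H + H ≡ Z (mod 10), carry-in 0) — take it, so H=2.
Step 4. [col 2: Z + Z ≡ J (mod 10)] in column 2 we have Z+Z≡J with carry-in 0; given Z=4 and digits 1,2,4 already taken and all letters distinct, that pins J to 8, so J=8.
Step 5. [col 3: Q + B ≡ H (mod 10)] several values work for Q in column 3 (Q + B ≡ H (mod 10), carry-in 0); try Q=7, so Q=7.
Step 6. [col 3: Q + B ≡ H (mod 10)] from column 3 (Q=7, H=2, carry-in 0, digits 1,2,4,7,8 already taken and all letters distinct): B must equal 5, so B=5.
Step 7. [col 4: J + O ≡ B (mod 10)] from column 4 (J=8, B=5, carry-in 1, digits 1,2,4,5,7,8 already taken and all letters distinct): O must equal 6. So O=6.
Step 8. [col 6: N + P ≡ M (mod 10)] in column 6 we have N+P≡M with carry-in 0; given P=1 and digits 1,2,4,5,6,7,8 already taken and all letters distinct, that pins M to 0, so M=0.
Step 9. [col 6: N + P ≡ M (mod 10)] column 6: given P=1, M=0, carry-in 0, and digits 0,1,2,4,5,6,7,8 already taken and all letters distinct, N+P≡M (mod 10) forces N=9 ⇒ N=9.

Answer: B=5, H=2, J=8, M=0, N=9, O=6, P=1, Q=7, Z=4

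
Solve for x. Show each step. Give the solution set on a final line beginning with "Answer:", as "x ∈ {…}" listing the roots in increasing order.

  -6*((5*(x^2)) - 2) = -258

Step 1. [-6*((5*(x^2)) - 2) = -258] -6 out front; divide by -6 ⇒ div: (5*(x^2)) - 2 = 43.
Step 2. [(5*(x^2)) - 2 = 43] -2 is outermost — add 2 both sides. So sub: 5*(x^2) = 45.
Step 3. [5*(x^2) = 45] LHS = 5·(…); ÷5 both sides. So div: x^2 = 9.
Step 4. [x^2 = 9] LHS squared, RHS 9 ≥ 0: apply √ (±), so sqrt: x = 3 or -3.

Answer: x ∈ {-3, 3}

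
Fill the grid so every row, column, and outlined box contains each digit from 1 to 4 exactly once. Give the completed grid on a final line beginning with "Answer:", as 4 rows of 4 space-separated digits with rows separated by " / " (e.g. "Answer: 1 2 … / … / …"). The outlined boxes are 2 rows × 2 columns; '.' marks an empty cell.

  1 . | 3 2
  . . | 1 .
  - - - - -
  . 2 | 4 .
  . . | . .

Step 1. [r3c1∈{3}] r3c1's peers cover all but 3 ⇒ r3c1=3.
Step 2. [r1c2∈{4}] r1c2 has the single candidate 4. So r1c2=4.
Step 3. [r3c4∈{1}] r3c4's peers cover all but 1, so r3c4=1.
Step 4. [r4c2∈{1}] r4c2 has the single candidate 1. So r4c2=1.
Step 5. [r4c4∈{3}] nothing but 3 survives at r4c4. So r4c4=3.
Step 6. [r2c1∈{2}] nothing but 2 survives at r2c1. So r2c1=2.
Step 7. [r4c3∈{2}] nothing but 2 survives at r4c3. So r4c3=2.
Step 8. [r2c4∈{4}] r2c4's peers cover all but 4 ⇒ r2c4=4.
Step 9. [r2c2∈{3}] r2c2's peers cover all but 3. So r2c2=3.
Step 10. [r4c1∈{4}] nothing but 4 survives at r4c1. So r4c1=4.

Answer: 1 4 3 2 / 2 3 1 4 / 3 2 4 1 / 4 1 2 3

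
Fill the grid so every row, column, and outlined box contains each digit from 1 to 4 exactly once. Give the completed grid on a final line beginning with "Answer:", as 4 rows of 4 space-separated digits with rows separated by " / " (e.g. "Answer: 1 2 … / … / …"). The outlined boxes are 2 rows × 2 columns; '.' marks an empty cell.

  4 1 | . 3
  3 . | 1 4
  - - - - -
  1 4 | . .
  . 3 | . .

Step 1. [r3c4∈{2}] nothing but 2 survives at r3c4. So r3c4=2.
Step 2. [r3c3∈{3}] r3c3's peers cover all but 3 ⇒ r3c3=3.
Step 3. [r1c3∈{2}] r1c3's peers cover all but 2, so r1c3=2.
Step 4. [r2c2∈{2}] r2c2 is down to just 2. So r2c2=2.
Step 5. [r4c1∈{2}] r4c1 has the single candidate 2 ⇒ r4c1=2.
Step 6. [r4c3∈{4}] r4c3's peers cover all but 4, so r4c3=4.
Step 7. [r4c4∈{1}] r4c4 has the single candidate 1, so r4c4=1.

Answer: 4 1 2 3 / 3 2 1 4 / 1 4 3 2 / 2 3 4 1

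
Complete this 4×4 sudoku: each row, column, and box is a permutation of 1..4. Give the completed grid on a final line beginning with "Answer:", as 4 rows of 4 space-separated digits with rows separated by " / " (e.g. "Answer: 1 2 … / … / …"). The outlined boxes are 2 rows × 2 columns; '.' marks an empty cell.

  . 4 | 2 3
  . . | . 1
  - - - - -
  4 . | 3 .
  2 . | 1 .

Step 1. [r2c2∈{2,3}] 2 has one home in row 2: r2c2, so r2c2=2.
Step 2. [r1c1∈{1}] only 1 remains possible at r1c1. So r1c1=1.
Step 3. [r2c3∈{4}] r2c3's peers cover all but 4 ⇒ r2c3=4.
Step 4. [r4c2∈{3}] only 3 remains possible at r4c2, so r4c2=3.
Step 5. [r3c4∈{2}] only 2 remains possible at r3c4, so r3c4=2.
Step 6. [r4c4∈{4}] r4c4 is down to just 4. So r4c4=4.
Step 7. [r3c2∈{1}] r3c2 is down to just 1. So r3c2=1.
Step 8. [r2c1∈{3}] r2c1 has the single candidate 3 ⇒ r2c1=3.

Answer: 1 4 2 3 / 3 2 4 1 / 4 1 3 2 / 2 3 1 4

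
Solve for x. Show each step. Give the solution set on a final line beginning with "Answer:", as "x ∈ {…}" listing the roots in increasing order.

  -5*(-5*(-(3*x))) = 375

Step 1. [-5*(-5*(-(3*x))) = 375] -5 out front; divide by -5. So div: -5*(-(3*x)) = -75.
Step 2. [-5*(-(3*x)) = -75] -5·(inner) — divide through by -5. So div: -(3*x) = 15.
Step 3. [-(3*x) = 15] leading − — multiply by −1, so neg: 3*x = -15.
Step 4. [3*x = -15] divide by the outer 3, so div: x = -5.

Answer: x ∈ {-5}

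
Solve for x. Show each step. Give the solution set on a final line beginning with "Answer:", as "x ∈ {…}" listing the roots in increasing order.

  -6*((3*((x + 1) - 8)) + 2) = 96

Step 1. [-6*((3*((x + 1) - 8)) + 2) = 96] leading coefficient -6: divide by -6, so div: (3*((x + 1) - 8)) + 2 = -16.
Step 2. [(3*((x + 1) - 8)) + 2 = -16] subtract 2: x sits inside (… + 2), so sub: 3*((x + 1) - 8) = -18.
Step 3. [3*((x + 1) - 8) = -18] 3·(inner) — divide through by 3. So div: (x + 1) - 8 = -6.
Step 4. [(x + 1) - 8 = -6] the outer -8 inverts by adding 8. So sub: x + 1 = 2.
Step 5. [x + 1 = 2] subtract 1: x sits inside (… + 1). So sub: x = 1.

Answer: x ∈ {1}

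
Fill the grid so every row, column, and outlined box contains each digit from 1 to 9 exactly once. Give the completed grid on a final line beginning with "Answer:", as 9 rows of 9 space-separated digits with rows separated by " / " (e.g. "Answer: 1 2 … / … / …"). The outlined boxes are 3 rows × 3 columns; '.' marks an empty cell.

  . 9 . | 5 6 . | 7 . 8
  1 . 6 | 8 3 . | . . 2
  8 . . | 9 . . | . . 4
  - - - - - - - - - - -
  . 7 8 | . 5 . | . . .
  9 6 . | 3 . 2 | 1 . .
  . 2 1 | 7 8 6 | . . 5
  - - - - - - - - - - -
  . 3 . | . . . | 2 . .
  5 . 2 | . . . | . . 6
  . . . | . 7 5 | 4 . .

Step 1. [r8c8∈{1,3,7,8,9}] r8c8 is the only open cell in row 8 admitting 7 ⇒ r8c8=7.
Step 2. [r4c6∈{1,4,9}] r4c6 is the only open cell in box 5 admitting 9, so r4c6=9.
Step 3. [r4c9∈{3}] r4c9 is down to just 3, so r4c9=3.
Step 4. [r4c1∈{4}] r4c1's peers cover all but 4. So r4c1=4.
Step 5. [r9c8∈{1,3,8,9}] 3 has one home in row 9: r9c8, so r9c8=3.
Step 6. [r7c8∈{1,5,8,9}] across row 7, 5 lands solely at r7c8, so r7c8=5.
Step 7. [r3c3∈{3,5,7}] across box 1, 7 lands solely at r3c3, so r3c3=7.
Step 8. [r3c6∈{1}] r3c6 is down to just 1 ⇒ r3c6=1.
Step 9. [r1c6∈{4}] r1c6 is down to just 4. So r1c6=4.
Step 10. [r7c3∈{4,9}] in col 3, 4 fits only at r7c3 ⇒ r7c3=4.
Step 11. [r6c7∈{9}] only 9 remains possible at r6c7 ⇒ r6c7=9.
Step 12. [r4c4∈{1}] r4c4 has the single candidate 1 ⇒ r4c4=1.
Step 13. [r8c5∈{1,4,9}] row 8 places 9 nowhere but r8c5 ⇒ r8c5=9.
Step 14. [r7c9∈{1,9}] row 7 places 9 nowhere but r7c9 ⇒ r7c9=9.
Step 15. [r7c4∈{6}] r7c4's peers cover all but 6. So r7c4=6.
Step 16. [r3c7∈{3,5,6}] in row 3, 3 fits only at r3c7. So r3c7=3.
Step 17. [r8c7∈{8}] nothing but 8 survives at r8c7. So r8c7=8.
Step 18. [r9c9∈{1}] nothing but 1 survives at r9c9. So r9c9=1.
Step 19. [r3c2∈{5}] nothing but 5 survives at r3c2, so r3c2=5.
Step 20. [r6c1∈{3}] r6c1's peers cover all but 3, so r6c1=3.
Step 21. [r4c8∈{2,6}] in row 4, 2 fits only at r4c8. So r4c8=2.
Step 22. [r6c8∈{4}] r6c8's peers cover all but 4, so r6c8=4.
Step 23. [r1c3∈{3}] r1c3's peers cover all but 3. So r1c3=3.
Step 24. [r1c1∈{2}] r1c1 has the single candidate 2, so r1c1=2.
Step 25. [r5c3∈{5}] r5c3 is down to just 5. So r5c3=5.
Step 26. [r7c6∈{8}] r7c6's peers cover all but 8, so r7c6=8.
Step 27. [r3c5∈{2}] r3c5 is down to just 2. So r3c5=2.
Step 28. [r2c8∈{9}] r2c8 has the single candidate 9 ⇒ r2c8=9.
Step 29. [r8c4∈{4}] r8c4's peers cover all but 4 ⇒ r8c4=4.
Step 30. [r9c3∈{9}] only 9 remains possible at r9c3, so r9c3=9.
Step 31. [r9c1∈{6}] only 6 remains possible at r9c1, so r9c1=6.
Step 32. [r5c5∈{4}] r5c5's peers cover all but 4 ⇒ r5c5=4.
Step 33. [r5c8∈{8}] nothing but 8 survives at r5c8. So r5c8=8.
Step 34. [r8c6∈{3}] r8c6 has the single candidate 3, so r8c6=3.
Step 35. [r9c4∈{2}] r9c4 is down to just 2. So r9c4=2.
Step 36. [r4c7∈{6}] r4c7 is down to just 6, so r4c7=6.
Step 37. [r7c5∈{1}] r7c5 has the single candidate 1, so r7c5=1.
Step 38. [r3c8∈{6}] r3c8 has the single candidate 6, so r3c8=6.
Step 39. [r5c9∈{7}] nothing but 7 survives at r5c9. So r5c9=7.
Step 40. [r2c7∈{5}] nothing but 5 survives at r2c7, so r2c7=5.
Step 41. [r9c2∈{8}] only 8 remains possible at r9c2 ⇒ r9c2=8.
Step 42. [r2c2∈{4}] r2c2 is down to just 4, so r2c2=4.
Step 43. [r1c8∈{1}] r1c8 is down to just 1 ⇒ r1c8=1.
Step 44. [r8c2∈{1}] r8c2 is down to just 1, so r8c2=1.
Step 45. [r2c6∈{7}] only 7 remains possible at r2c6 ⇒ r2c6=7.
Step 46. [r7c1∈{7}] nothing but 7 survives at r7c1 ⇒ r7c1=7.

Answer: 2 9 3 5 6 4 7 1 8 / 1 4 6 8 3 7 5 9 2 / 8 5 7 9 2 1 3 6 4 / 4 7 8 1 5 9 6 2 3 / 9 6 5 3 4 2 1 8 7 / 3 2 1 7 8 6 9 4 5 / 7 3 4 6 1 8 2 5 9 / 5 1 2 4 9 3 8 7 6 / 6 8 9 2 7 5 4 3 1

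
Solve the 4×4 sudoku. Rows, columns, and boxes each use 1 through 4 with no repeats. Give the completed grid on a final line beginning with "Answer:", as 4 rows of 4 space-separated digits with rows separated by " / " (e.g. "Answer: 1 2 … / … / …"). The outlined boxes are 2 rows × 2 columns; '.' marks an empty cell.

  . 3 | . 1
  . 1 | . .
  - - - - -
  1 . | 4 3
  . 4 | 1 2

Step 1. [r1c1∈{2,4}] r1c1 is the only open cell in row 1 admitting 4. So r1c1=4.
Step 2. [r2c1∈{2}] r2c1 is down to just 2, so r2c1=2.
Step 3. [r4c1∈{3}] only 3 remains possible at r4c1. So r4c1=3.
Step 4. [r3c2∈{2}] only 2 remains possible at r3c2, so r3c2=2.
Step 5. [r1c3∈{2}] r1c3's peers cover all but 2, so r1c3=2.
Step 6. [r2c4∈{4}] r2c4's peers cover all but 4, so r2c4=4.
Step 7. [r2c3∈{3}] r2c3 is down to just 3 ⇒ r2c3=3.

Answer: 4 3 2 1 / 2 1 3 4 / 1 2 4 3 / 3 4 1 2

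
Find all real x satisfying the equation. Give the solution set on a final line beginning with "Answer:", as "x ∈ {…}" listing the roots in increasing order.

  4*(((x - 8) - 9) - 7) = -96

Step 1. [4*(((x - 8) - 9) - 7) = -96] leading coefficient 4: divide by 4. So div: ((x - 8) - 9) - 7 = -24.
Step 2. [((x - 8) - 9) - 7 = -24] 7 comes off first (add 7) ⇒ sub: (x - 8) - 9 = -17.
Step 3. [(x - 8) - 9 = -17] peel the -9: add 9 from each side. So sub: x - 8 = -8.
Step 4. [x - 8 = -8] peel the -8: add 8 from each side, so sub: x = 0.

Answer: x ∈ {0}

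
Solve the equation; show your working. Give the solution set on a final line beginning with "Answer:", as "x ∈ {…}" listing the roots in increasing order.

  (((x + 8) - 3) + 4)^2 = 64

Step 1. [(((x + 8) - 3) + 4)^2 = 64] LHS squared, RHS 64 ≥ 0: apply √ (±) ⇒ sqrt: ((x + 8) - 3) + 4 = 8 or -8.
Step 2. [((x + 8) - 3) + 4 = 8 or -8] the outer +4 inverts by subtracting 4. So sub: (x + 8) - 3 = 4 or -12.
Step 3. [(x + 8) - 3 = 4 or -12] -3 is outermost — add 3 both sides ⇒ sub: x + 8 = 7 or -9.
Step 4. [x + 8 = 7 or -9] the outer +8 inverts by subtracting 8, so sub: x = -1 or -17.

Answer: x ∈ {-17, -1}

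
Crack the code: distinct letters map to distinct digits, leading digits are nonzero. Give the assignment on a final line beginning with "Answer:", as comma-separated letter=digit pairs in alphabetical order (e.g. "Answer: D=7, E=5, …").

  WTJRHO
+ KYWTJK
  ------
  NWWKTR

Step 1. [col 1: O + K ≡ R (mod 10)] several values work for R in column 1 (O + K ≡ R (mod 10), carry-in 0); try R=8. So R=8.
Step 2. [col 1: O + K ≡ R (mod 10)] no forcing yet in column 1 (carry-in 0); O=6 is free and consistent — try it. So O=6.
Step 3. [col 1: O + K ≡ R (mod 10)] in column 1 we have O+K≡R with carry-in 0; given O=6, R=8 and digits 6,8 already taken and all letters distinct, that pins K to 2 ⇒ K=2.
Step 4. [col 2: H + J ≡ T (mod 10)] several values work for J in column 2 (H + J ≡ T (mod 10), carry-in 0); try J=9 ⇒ J=9.
Step 5. [col 2: H + J ≡ T (mod 10)] H=4 is one option consistent with column 2 (H + J ≡ T (mod 10), carry-in 0) — take it, so H=4.
Step 6. [col 2: H + J ≡ T (mod 10)] in column 2 we have H+J≡T with carry-in 0; given H=4, J=9 and digits 2,4,6,8,9 already taken and all letters distinct, that pins T to 3, so T=3.
Step 7. [col 4: J + W ≡ W (mod 10)] no forcing yet in column 4 (carry-in 1); W=5 is free and consistent — try it, so W=5.
Step 8. [col 5: T + Y ≡ W (mod 10)] in column 5 we have T+Y≡W with carry-in 1; given T=3, W=5 and digits 2,3,4,5,6,8,9 already taken and all letters distinct, that pins Y to 1 ⇒ Y=1.
Step 9. [col 6: W + K ≡ N (mod 10)] from column 6 (W=5, K=2, carry-in 0, digits 1,2,3,4,5,6,8,9 already taken and all letters distinct): N must equal 7. So N=7.

Answer: H=4, J=9, K=2, N=7, O=6, R=8, T=3, W=5, Y=1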